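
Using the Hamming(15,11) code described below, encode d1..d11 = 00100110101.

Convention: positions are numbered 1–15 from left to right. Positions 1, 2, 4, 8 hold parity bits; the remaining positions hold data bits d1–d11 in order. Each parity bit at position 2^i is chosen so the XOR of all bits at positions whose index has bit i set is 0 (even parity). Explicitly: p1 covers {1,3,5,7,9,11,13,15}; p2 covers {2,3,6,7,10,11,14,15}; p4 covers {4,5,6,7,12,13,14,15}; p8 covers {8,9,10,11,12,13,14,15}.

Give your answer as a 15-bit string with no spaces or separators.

Place data at non-parity positions: p1 p2 0 p4 0 1 0 p8 0 1 1 0 1 0 1
p1 (pos 1,3,5,7,9,11,13,15): XOR of data positions = 0⊕0⊕0⊕0⊕1⊕1⊕1 = 1
p2 (pos 2,3,6,7,10,11,14,15): XOR of data positions = 0⊕1⊕0⊕1⊕1⊕0⊕1 = 0
p4 (pos 4,5,6,7,12,13,14,15): XOR of data positions = 0⊕1⊕0⊕0⊕1⊕0⊕1 = 1
p8 (pos 8,9,10,11,12,13,14,15): XOR of data positions = 0⊕1⊕1⊕0⊕1⊕0⊕1 = 0
Codeword: 100101000110101

100101000110101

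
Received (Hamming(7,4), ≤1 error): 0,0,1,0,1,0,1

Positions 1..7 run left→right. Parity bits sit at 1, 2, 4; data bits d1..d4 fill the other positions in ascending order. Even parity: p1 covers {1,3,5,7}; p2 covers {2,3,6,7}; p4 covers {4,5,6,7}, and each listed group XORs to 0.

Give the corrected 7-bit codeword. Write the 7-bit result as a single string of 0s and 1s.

s1 (pos 1,3,5,7): 0⊕1⊕1⊕1 = 1
s2 (pos 2,3,6,7): 0⊕1⊕0⊕1 = 0
s4 (pos 4,5,6,7): 0⊕1⊕0⊕1 = 0
Syndrome s4…s1 = 001 → error at position 1.
Flip position 1: 0010101 → 1010101

1010101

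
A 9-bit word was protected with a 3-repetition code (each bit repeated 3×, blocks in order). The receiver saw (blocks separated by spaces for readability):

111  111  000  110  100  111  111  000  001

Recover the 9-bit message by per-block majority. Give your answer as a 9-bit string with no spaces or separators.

Block 1 (111): 3 ones → 1
Block 2 (111): 3 ones → 1
Block 3 (000): 0 ones → 0
Block 4 (110): 2 ones → 1
Block 5 (100): 1 one → 0
Block 6 (111): 3 ones → 1
Block 7 (111): 3 ones → 1
Block 8 (000): 0 ones → 0
Block 9 (001): 1 one → 0

110101100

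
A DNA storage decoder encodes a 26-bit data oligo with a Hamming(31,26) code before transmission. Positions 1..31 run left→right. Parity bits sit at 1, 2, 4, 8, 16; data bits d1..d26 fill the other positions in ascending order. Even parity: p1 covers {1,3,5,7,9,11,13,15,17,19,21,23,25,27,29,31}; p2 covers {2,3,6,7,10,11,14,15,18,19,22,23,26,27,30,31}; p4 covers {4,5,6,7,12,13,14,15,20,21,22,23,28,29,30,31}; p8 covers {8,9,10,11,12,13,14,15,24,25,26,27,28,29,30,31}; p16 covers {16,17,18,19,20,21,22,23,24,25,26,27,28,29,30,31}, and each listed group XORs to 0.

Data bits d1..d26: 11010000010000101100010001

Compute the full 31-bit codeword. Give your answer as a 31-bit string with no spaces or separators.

0111101100000101000101100010001

Place data at non-parity positions: p1 p2 1 p4 1 0 1 p8 0 0 0 0 0 1 0 p16 0 0 0 1 0 1 1 0 0 0 1 0 0 0 1
p1 (pos 1,3,5,7,9,11,13,15,17,19,21,23,25,27,29,31): XOR of data positions = 1⊕1⊕1⊕0⊕0⊕0⊕0⊕0⊕0⊕0⊕1⊕0⊕1⊕0⊕1 = 0
p2 (pos 2,3,6,7,10,11,14,15,18,19,22,23,26,27,30,31): XOR of data positions = 1⊕0⊕1⊕0⊕0⊕1⊕0⊕0⊕0⊕1⊕1⊕0⊕1⊕0⊕1 = 1
p4 (pos 4,5,6,7,12,13,14,15,20,21,22,23,28,29,30,31): XOR of data positions = 1⊕0⊕1⊕0⊕0⊕1⊕0⊕1⊕0⊕1⊕1⊕0⊕0⊕0⊕1 = 1
p8 (pos 8,9,10,11,12,13,14,15,24,25,26,27,28,29,30,31): XOR of data positions = 0⊕0⊕0⊕0⊕0⊕1⊕0⊕0⊕0⊕0⊕1⊕0⊕0⊕0⊕1 = 1
p16 (pos 16,17,18,19,20,21,22,23,24,25,26,27,28,29,30,31): XOR of data positions = 0⊕0⊕0⊕1⊕0⊕1⊕1⊕0⊕0⊕0⊕1⊕0⊕0⊕0⊕1 = 1
Codeword: 0111101100000101000101100010001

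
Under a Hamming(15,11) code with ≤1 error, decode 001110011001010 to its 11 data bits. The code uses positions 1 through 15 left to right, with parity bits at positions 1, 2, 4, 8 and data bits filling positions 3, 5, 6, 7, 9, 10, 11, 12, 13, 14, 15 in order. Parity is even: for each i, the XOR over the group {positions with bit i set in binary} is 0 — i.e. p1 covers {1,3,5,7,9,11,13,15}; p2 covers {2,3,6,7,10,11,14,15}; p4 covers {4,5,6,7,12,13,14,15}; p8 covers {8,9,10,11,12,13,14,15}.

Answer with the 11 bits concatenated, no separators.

s1 (pos 1,3,5,7,9,11,13,15): 0⊕1⊕1⊕0⊕1⊕0⊕0⊕0 = 1
s2 (pos 2,3,6,7,10,11,14,15): 0⊕1⊕0⊕0⊕0⊕0⊕1⊕0 = 0
s4 (pos 4,5,6,7,12,13,14,15): 1⊕1⊕0⊕0⊕1⊕0⊕1⊕0 = 0
s8 (pos 8,9,10,11,12,13,14,15): 1⊕1⊕0⊕0⊕1⊕0⊕1⊕0 = 0
Syndrome s8…s1 = 0001 → error at position 1.
Flip position 1: 001110011001010 → 101110011001010
Read data bits from positions 3,5,6,7,9,10,11,12,13,14,15: 11001001010

11001001010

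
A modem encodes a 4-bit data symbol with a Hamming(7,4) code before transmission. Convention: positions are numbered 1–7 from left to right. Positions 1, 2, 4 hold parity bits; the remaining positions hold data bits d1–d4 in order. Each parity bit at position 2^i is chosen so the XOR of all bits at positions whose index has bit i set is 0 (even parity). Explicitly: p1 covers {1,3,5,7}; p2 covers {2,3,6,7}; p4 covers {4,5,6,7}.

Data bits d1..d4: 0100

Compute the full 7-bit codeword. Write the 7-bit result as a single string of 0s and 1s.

Place data at non-parity positions: p1 p2 0 p4 1 0 0
p1 (pos 1,3,5,7): XOR of data positions = 0⊕1⊕0 = 1
p2 (pos 2,3,6,7): XOR of data positions = 0⊕0⊕0 = 0
p4 (pos 4,5,6,7): XOR of data positions = 1⊕0⊕0 = 1
Codeword: 1001100

1001100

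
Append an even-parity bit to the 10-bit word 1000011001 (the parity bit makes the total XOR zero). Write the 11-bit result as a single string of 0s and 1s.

XOR of the 10 data bits: 1⊕0⊕0⊕0⊕0⊕1⊕1⊕0⊕0⊕1 = 0
Parity bit = 0 (so all 11 bits XOR to 0).

10000110010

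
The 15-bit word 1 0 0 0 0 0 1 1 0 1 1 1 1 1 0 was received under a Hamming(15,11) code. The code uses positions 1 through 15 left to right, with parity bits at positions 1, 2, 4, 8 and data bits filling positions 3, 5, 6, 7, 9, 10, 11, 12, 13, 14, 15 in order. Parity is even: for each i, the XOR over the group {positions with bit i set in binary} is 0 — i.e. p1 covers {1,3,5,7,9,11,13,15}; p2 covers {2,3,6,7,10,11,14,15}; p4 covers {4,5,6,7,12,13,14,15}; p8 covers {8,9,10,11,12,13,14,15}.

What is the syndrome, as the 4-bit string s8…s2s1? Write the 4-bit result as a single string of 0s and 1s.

s1 (pos 1,3,5,7,9,11,13,15): 1⊕0⊕0⊕1⊕0⊕1⊕1⊕0 = 0
s2 (pos 2,3,6,7,10,11,14,15): 0⊕0⊕0⊕1⊕1⊕1⊕1⊕0 = 0
s4 (pos 4,5,6,7,12,13,14,15): 0⊕0⊕0⊕1⊕1⊕1⊕1⊕0 = 0
s8 (pos 8,9,10,11,12,13,14,15): 1⊕0⊕1⊕1⊕1⊕1⊕1⊕0 = 0
Syndrome s8…s1 = 0000 → no error.

0000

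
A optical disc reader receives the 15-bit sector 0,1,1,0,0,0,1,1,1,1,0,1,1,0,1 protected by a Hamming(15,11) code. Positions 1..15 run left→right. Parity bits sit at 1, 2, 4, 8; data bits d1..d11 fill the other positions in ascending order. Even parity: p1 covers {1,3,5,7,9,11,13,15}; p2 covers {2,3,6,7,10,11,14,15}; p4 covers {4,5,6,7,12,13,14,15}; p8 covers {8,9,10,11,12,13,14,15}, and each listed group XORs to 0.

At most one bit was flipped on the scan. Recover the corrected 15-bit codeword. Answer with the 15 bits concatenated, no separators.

010000111101101

s1 (pos 1,3,5,7,9,11,13,15): 0⊕1⊕0⊕1⊕1⊕0⊕1⊕1 = 1
s2 (pos 2,3,6,7,10,11,14,15): 1⊕1⊕0⊕1⊕1⊕0⊕0⊕1 = 1
s4 (pos 4,5,6,7,12,13,14,15): 0⊕0⊕0⊕1⊕1⊕1⊕0⊕1 = 0
s8 (pos 8,9,10,11,12,13,14,15): 1⊕1⊕1⊕0⊕1⊕1⊕0⊕1 = 0
Syndrome s8…s1 = 0011 → error at position 3.
Flip position 3: 011000111101101 → 010000111101101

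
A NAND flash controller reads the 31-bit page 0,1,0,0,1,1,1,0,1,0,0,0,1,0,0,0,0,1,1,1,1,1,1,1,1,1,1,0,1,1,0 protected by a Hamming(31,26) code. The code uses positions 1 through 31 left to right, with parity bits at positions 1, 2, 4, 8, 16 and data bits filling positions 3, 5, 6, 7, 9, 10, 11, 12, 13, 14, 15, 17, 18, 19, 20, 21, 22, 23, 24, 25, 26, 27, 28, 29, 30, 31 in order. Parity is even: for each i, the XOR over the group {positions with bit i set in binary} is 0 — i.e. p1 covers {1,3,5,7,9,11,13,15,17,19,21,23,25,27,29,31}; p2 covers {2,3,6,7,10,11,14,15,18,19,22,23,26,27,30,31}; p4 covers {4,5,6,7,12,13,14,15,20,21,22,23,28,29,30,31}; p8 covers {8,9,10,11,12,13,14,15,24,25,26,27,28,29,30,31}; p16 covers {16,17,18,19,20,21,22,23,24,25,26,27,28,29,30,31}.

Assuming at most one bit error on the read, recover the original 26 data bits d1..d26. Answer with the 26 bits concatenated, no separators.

01111000100011111111110110

s1 (pos 1,3,5,7,9,11,13,15,17,19,21,23,25,27,29,31): 0⊕0⊕1⊕1⊕1⊕0⊕1⊕0⊕0⊕1⊕1⊕1⊕1⊕1⊕1⊕0 = 0
s2 (pos 2,3,6,7,10,11,14,15,18,19,22,23,26,27,30,31): 1⊕0⊕1⊕1⊕0⊕0⊕0⊕0⊕1⊕1⊕1⊕1⊕1⊕1⊕1⊕0 = 0
s4 (pos 4,5,6,7,12,13,14,15,20,21,22,23,28,29,30,31): 0⊕1⊕1⊕1⊕0⊕1⊕0⊕0⊕1⊕1⊕1⊕1⊕0⊕1⊕1⊕0 = 0
s8 (pos 8,9,10,11,12,13,14,15,24,25,26,27,28,29,30,31): 0⊕1⊕0⊕0⊕0⊕1⊕0⊕0⊕1⊕1⊕1⊕1⊕0⊕1⊕1⊕0 = 0
s16 (pos 16,17,18,19,20,21,22,23,24,25,26,27,28,29,30,31): 0⊕0⊕1⊕1⊕1⊕1⊕1⊕1⊕1⊕1⊕1⊕1⊕0⊕1⊕1⊕0 = 0
Syndrome s16…s1 = 00000 → no error.
Read data bits from positions 3,5,6,7,9,10,11,12,13,14,15,17,18,19,20,21,22,23,24,25,26,27,28,29,30,31: 01111000100011111111110110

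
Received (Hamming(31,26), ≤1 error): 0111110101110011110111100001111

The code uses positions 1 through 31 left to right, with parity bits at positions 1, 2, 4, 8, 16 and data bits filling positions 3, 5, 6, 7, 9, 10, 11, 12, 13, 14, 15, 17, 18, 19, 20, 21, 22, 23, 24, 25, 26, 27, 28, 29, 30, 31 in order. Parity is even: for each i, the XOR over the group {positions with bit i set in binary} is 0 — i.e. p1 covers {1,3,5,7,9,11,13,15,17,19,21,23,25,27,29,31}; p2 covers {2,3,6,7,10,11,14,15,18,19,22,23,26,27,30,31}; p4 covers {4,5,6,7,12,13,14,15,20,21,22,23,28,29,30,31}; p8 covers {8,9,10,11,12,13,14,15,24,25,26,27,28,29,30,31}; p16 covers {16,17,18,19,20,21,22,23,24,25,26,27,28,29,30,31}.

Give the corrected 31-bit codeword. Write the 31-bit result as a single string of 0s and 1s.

s1 (pos 1,3,5,7,9,11,13,15,17,19,21,23,25,27,29,31): 0⊕1⊕1⊕0⊕0⊕1⊕0⊕1⊕1⊕0⊕1⊕1⊕0⊕0⊕1⊕1 = 1
s2 (pos 2,3,6,7,10,11,14,15,18,19,22,23,26,27,30,31): 1⊕1⊕1⊕0⊕1⊕1⊕0⊕1⊕1⊕0⊕1⊕1⊕0⊕0⊕1⊕1 = 1
s4 (pos 4,5,6,7,12,13,14,15,20,21,22,23,28,29,30,31): 1⊕1⊕1⊕0⊕1⊕0⊕0⊕1⊕1⊕1⊕1⊕1⊕1⊕1⊕1⊕1 = 1
s8 (pos 8,9,10,11,12,13,14,15,24,25,26,27,28,29,30,31): 1⊕0⊕1⊕1⊕1⊕0⊕0⊕1⊕0⊕0⊕0⊕0⊕1⊕1⊕1⊕1 = 1
s16 (pos 16,17,18,19,20,21,22,23,24,25,26,27,28,29,30,31): 1⊕1⊕1⊕0⊕1⊕1⊕1⊕1⊕0⊕0⊕0⊕0⊕1⊕1⊕1⊕1 = 1
Syndrome s16…s1 = 11111 → error at position 31.
Flip position 31: 0111110101110011110111100001111 → 0111110101110011110111100001110

0111110101110011110111100001110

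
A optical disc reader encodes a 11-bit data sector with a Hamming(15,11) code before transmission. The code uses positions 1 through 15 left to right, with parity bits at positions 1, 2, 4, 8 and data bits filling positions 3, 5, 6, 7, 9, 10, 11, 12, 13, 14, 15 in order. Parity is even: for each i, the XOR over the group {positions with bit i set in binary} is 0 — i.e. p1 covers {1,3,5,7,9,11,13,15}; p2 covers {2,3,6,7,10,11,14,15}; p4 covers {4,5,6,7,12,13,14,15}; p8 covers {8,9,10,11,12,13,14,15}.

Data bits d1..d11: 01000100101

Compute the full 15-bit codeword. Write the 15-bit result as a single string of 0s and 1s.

100110010100101

Place data at non-parity positions: p1 p2 0 p4 1 0 0 p8 0 1 0 0 1 0 1
p1 (pos 1,3,5,7,9,11,13,15): XOR of data positions = 0⊕1⊕0⊕0⊕0⊕1⊕1 = 1
p2 (pos 2,3,6,7,10,11,14,15): XOR of data positions = 0⊕0⊕0⊕1⊕0⊕0⊕1 = 0
p4 (pos 4,5,6,7,12,13,14,15): XOR of data positions = 1⊕0⊕0⊕0⊕1⊕0⊕1 = 1
p8 (pos 8,9,10,11,12,13,14,15): XOR of data positions = 0⊕1⊕0⊕0⊕1⊕0⊕1 = 1
Codeword: 100110010100101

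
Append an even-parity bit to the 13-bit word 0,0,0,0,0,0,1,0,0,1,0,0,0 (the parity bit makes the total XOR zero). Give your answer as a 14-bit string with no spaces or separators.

00000010010000

XOR of the 13 data bits: 0⊕0⊕0⊕0⊕0⊕0⊕1⊕0⊕0⊕1⊕0⊕0⊕0 = 0
Parity bit = 0 (so all 14 bits XOR to 0).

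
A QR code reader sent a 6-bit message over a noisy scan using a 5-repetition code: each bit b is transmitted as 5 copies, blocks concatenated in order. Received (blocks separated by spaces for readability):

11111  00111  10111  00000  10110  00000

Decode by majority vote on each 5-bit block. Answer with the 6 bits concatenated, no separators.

Block 1 (11111): 5 ones → 1
Block 2 (00111): 3 ones → 1
Block 3 (10111): 4 ones → 1
Block 4 (00000): 0 ones → 0
Block 5 (10110): 3 ones → 1
Block 6 (00000): 0 ones → 0

111010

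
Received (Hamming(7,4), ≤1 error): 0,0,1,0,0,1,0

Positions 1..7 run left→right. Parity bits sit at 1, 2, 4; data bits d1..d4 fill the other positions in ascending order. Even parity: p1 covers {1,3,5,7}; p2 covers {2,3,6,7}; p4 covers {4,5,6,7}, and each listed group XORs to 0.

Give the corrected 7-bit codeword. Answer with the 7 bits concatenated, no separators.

s1 (pos 1,3,5,7): 0⊕1⊕0⊕0 = 1
s2 (pos 2,3,6,7): 0⊕1⊕1⊕0 = 0
s4 (pos 4,5,6,7): 0⊕0⊕1⊕0 = 1
Syndrome s4…s1 = 101 → error at position 5.
Flip position 5: 0010010 → 0010110

0010110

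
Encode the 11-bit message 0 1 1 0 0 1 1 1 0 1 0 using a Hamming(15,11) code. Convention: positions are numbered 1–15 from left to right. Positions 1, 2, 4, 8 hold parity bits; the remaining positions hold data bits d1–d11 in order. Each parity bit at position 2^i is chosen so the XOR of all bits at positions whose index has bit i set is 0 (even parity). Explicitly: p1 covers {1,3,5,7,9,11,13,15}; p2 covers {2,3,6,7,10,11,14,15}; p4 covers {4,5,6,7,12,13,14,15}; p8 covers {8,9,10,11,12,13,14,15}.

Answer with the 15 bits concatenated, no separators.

Place data at non-parity positions: p1 p2 0 p4 1 1 0 p8 0 1 1 1 0 1 0
p1 (pos 1,3,5,7,9,11,13,15): XOR of data positions = 0⊕1⊕0⊕0⊕1⊕0⊕0 = 0
p2 (pos 2,3,6,7,10,11,14,15): XOR of data positions = 0⊕1⊕0⊕1⊕1⊕1⊕0 = 0
p4 (pos 4,5,6,7,12,13,14,15): XOR of data positions = 1⊕1⊕0⊕1⊕0⊕1⊕0 = 0
p8 (pos 8,9,10,11,12,13,14,15): XOR of data positions = 0⊕1⊕1⊕1⊕0⊕1⊕0 = 0
Codeword: 000011000111010

000011000111010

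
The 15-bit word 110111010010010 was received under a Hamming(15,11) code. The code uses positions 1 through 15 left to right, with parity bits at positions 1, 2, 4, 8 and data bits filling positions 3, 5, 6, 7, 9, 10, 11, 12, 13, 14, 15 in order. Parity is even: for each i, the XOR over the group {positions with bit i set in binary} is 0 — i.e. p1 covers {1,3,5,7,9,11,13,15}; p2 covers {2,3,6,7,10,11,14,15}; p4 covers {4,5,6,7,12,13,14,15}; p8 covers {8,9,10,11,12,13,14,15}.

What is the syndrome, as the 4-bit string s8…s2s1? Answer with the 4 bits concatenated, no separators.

1001

s1 (pos 1,3,5,7,9,11,13,15): 1⊕0⊕1⊕0⊕0⊕1⊕0⊕0 = 1
s2 (pos 2,3,6,7,10,11,14,15): 1⊕0⊕1⊕0⊕0⊕1⊕1⊕0 = 0
s4 (pos 4,5,6,7,12,13,14,15): 1⊕1⊕1⊕0⊕0⊕0⊕1⊕0 = 0
s8 (pos 8,9,10,11,12,13,14,15): 1⊕0⊕0⊕1⊕0⊕0⊕1⊕0 = 1
Syndrome s8…s1 = 1001 → error at position 9.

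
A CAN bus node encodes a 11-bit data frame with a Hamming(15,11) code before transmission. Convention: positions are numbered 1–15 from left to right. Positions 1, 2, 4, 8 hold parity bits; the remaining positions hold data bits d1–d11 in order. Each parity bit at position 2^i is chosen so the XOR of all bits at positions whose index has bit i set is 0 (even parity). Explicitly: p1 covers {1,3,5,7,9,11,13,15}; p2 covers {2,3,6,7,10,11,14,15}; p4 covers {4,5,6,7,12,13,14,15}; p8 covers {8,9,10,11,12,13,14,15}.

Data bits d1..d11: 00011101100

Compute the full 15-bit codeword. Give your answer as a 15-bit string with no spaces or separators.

100100101101100

Place data at non-parity positions: p1 p2 0 p4 0 0 1 p8 1 1 0 1 1 0 0
p1 (pos 1,3,5,7,9,11,13,15): XOR of data positions = 0⊕0⊕1⊕1⊕0⊕1⊕0 = 1
p2 (pos 2,3,6,7,10,11,14,15): XOR of data positions = 0⊕0⊕1⊕1⊕0⊕0⊕0 = 0
p4 (pos 4,5,6,7,12,13,14,15): XOR of data positions = 0⊕0⊕1⊕1⊕1⊕0⊕0 = 1
p8 (pos 8,9,10,11,12,13,14,15): XOR of data positions = 1⊕1⊕0⊕1⊕1⊕0⊕0 = 0
Codeword: 100100101101100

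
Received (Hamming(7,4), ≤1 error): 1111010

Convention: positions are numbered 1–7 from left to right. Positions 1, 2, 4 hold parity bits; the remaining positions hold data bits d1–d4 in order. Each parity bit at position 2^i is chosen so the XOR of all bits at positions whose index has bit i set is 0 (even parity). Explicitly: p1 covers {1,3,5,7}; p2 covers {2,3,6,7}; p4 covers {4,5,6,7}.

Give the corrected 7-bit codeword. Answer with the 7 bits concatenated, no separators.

1011010

s1 (pos 1,3,5,7): 1⊕1⊕0⊕0 = 0
s2 (pos 2,3,6,7): 1⊕1⊕1⊕0 = 1
s4 (pos 4,5,6,7): 1⊕0⊕1⊕0 = 0
Syndrome s4…s1 = 010 → error at position 2.
Flip position 2: 1111010 → 1011010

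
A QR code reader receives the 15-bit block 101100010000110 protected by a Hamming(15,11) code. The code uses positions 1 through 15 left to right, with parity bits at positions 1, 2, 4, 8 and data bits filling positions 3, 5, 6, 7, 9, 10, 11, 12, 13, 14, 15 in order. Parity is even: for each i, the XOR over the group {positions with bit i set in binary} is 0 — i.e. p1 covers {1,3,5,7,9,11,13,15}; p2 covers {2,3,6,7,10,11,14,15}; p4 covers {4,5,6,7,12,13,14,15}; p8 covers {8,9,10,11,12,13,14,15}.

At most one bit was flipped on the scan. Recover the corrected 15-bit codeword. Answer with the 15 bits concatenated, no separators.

101100010000010

s1 (pos 1,3,5,7,9,11,13,15): 1⊕1⊕0⊕0⊕0⊕0⊕1⊕0 = 1
s2 (pos 2,3,6,7,10,11,14,15): 0⊕1⊕0⊕0⊕0⊕0⊕1⊕0 = 0
s4 (pos 4,5,6,7,12,13,14,15): 1⊕0⊕0⊕0⊕0⊕1⊕1⊕0 = 1
s8 (pos 8,9,10,11,12,13,14,15): 1⊕0⊕0⊕0⊕0⊕1⊕1⊕0 = 1
Syndrome s8…s1 = 1101 → error at position 13.
Flip position 13: 101100010000110 → 101100010000010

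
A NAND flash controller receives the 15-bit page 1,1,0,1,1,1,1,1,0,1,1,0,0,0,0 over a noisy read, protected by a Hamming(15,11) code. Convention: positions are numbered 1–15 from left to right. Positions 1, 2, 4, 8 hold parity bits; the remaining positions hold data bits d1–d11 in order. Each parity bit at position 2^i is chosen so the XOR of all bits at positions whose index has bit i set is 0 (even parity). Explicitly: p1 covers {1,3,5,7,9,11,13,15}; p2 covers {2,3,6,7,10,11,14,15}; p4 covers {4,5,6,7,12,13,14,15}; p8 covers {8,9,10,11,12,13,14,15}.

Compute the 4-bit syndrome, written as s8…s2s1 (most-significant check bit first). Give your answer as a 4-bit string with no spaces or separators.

1010

s1 (pos 1,3,5,7,9,11,13,15): 1⊕0⊕1⊕1⊕0⊕1⊕0⊕0 = 0
s2 (pos 2,3,6,7,10,11,14,15): 1⊕0⊕1⊕1⊕1⊕1⊕0⊕0 = 1
s4 (pos 4,5,6,7,12,13,14,15): 1⊕1⊕1⊕1⊕0⊕0⊕0⊕0 = 0
s8 (pos 8,9,10,11,12,13,14,15): 1⊕0⊕1⊕1⊕0⊕0⊕0⊕0 = 1
Syndrome s8…s1 = 1010 → error at position 10.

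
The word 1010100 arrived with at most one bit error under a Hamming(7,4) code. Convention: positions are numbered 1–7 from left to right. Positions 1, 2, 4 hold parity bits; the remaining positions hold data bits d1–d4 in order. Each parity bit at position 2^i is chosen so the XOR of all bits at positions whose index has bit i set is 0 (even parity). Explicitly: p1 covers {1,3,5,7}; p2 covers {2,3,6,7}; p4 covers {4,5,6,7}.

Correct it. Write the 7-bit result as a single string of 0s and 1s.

s1 (pos 1,3,5,7): 1⊕1⊕1⊕0 = 1
s2 (pos 2,3,6,7): 0⊕1⊕0⊕0 = 1
s4 (pos 4,5,6,7): 0⊕1⊕0⊕0 = 1
Syndrome s4…s1 = 111 → error at position 7.
Flip position 7: 1010100 → 1010101

1010101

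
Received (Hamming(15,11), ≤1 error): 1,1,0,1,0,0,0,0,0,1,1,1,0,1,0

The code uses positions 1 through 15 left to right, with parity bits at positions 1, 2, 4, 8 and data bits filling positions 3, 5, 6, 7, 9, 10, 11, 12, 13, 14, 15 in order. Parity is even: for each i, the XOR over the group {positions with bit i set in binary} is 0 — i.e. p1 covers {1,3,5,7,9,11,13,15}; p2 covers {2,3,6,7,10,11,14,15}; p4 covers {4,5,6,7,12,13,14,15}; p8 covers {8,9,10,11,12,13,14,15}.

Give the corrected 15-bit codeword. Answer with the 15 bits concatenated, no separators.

110000000111010

s1 (pos 1,3,5,7,9,11,13,15): 1⊕0⊕0⊕0⊕0⊕1⊕0⊕0 = 0
s2 (pos 2,3,6,7,10,11,14,15): 1⊕0⊕0⊕0⊕1⊕1⊕1⊕0 = 0
s4 (pos 4,5,6,7,12,13,14,15): 1⊕0⊕0⊕0⊕1⊕0⊕1⊕0 = 1
s8 (pos 8,9,10,11,12,13,14,15): 0⊕0⊕1⊕1⊕1⊕0⊕1⊕0 = 0
Syndrome s8…s1 = 0100 → error at position 4.
Flip position 4: 110100000111010 → 110000000111010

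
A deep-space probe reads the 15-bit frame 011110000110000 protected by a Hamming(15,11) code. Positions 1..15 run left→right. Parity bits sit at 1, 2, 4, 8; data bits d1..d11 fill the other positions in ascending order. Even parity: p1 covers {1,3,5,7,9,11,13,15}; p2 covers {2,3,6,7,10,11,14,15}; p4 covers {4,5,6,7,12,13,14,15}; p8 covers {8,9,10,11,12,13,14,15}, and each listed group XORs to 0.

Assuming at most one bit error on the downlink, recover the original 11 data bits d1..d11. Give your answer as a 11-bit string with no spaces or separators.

s1 (pos 1,3,5,7,9,11,13,15): 0⊕1⊕1⊕0⊕0⊕1⊕0⊕0 = 1
s2 (pos 2,3,6,7,10,11,14,15): 1⊕1⊕0⊕0⊕1⊕1⊕0⊕0 = 0
s4 (pos 4,5,6,7,12,13,14,15): 1⊕1⊕0⊕0⊕0⊕0⊕0⊕0 = 0
s8 (pos 8,9,10,11,12,13,14,15): 0⊕0⊕1⊕1⊕0⊕0⊕0⊕0 = 0
Syndrome s8…s1 = 0001 → error at position 1.
Flip position 1: 011110000110000 → 111110000110000
Read data bits from positions 3,5,6,7,9,10,11,12,13,14,15: 11000110000

11000110000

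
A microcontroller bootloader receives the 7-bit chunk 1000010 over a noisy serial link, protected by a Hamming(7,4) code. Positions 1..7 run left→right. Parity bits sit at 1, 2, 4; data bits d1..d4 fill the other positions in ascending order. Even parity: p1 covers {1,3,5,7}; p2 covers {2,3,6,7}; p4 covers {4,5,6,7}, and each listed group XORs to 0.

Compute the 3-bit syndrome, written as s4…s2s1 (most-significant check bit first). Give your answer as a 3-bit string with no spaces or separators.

s1 (pos 1,3,5,7): 1⊕0⊕0⊕0 = 1
s2 (pos 2,3,6,7): 0⊕0⊕1⊕0 = 1
s4 (pos 4,5,6,7): 0⊕0⊕1⊕0 = 1
Syndrome s4…s1 = 111 → error at position 7.

111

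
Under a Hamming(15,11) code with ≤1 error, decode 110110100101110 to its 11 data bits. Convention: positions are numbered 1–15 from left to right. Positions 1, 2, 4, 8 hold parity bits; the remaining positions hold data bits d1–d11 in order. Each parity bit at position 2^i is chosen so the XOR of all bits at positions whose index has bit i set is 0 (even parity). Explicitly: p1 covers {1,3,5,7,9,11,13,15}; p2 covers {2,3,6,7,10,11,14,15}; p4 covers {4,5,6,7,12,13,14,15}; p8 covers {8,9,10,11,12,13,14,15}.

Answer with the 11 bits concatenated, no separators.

01010101110

s1 (pos 1,3,5,7,9,11,13,15): 1⊕0⊕1⊕1⊕0⊕0⊕1⊕0 = 0
s2 (pos 2,3,6,7,10,11,14,15): 1⊕0⊕0⊕1⊕1⊕0⊕1⊕0 = 0
s4 (pos 4,5,6,7,12,13,14,15): 1⊕1⊕0⊕1⊕1⊕1⊕1⊕0 = 0
s8 (pos 8,9,10,11,12,13,14,15): 0⊕0⊕1⊕0⊕1⊕1⊕1⊕0 = 0
Syndrome s8…s1 = 0000 → no error.
Read data bits from positions 3,5,6,7,9,10,11,12,13,14,15: 01010101110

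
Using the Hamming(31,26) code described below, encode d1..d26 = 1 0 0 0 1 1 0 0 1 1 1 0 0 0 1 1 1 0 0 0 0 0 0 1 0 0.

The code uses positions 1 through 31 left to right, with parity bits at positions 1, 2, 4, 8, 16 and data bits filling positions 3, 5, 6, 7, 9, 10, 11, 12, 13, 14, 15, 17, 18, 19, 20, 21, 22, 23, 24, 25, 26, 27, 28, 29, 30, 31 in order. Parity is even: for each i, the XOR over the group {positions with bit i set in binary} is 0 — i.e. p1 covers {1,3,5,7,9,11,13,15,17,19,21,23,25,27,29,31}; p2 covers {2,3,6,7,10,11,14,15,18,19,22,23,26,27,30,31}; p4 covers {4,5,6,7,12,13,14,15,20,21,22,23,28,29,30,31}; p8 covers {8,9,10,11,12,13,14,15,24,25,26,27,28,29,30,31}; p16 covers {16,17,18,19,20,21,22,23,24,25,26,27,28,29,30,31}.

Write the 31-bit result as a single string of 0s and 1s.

Place data at non-parity positions: p1 p2 1 p4 0 0 0 p8 1 1 0 0 1 1 1 p16 0 0 0 1 1 1 0 0 0 0 0 0 1 0 0
p1 (pos 1,3,5,7,9,11,13,15,17,19,21,23,25,27,29,31): XOR of data positions = 1⊕0⊕0⊕1⊕0⊕1⊕1⊕0⊕0⊕1⊕0⊕0⊕0⊕1⊕0 = 0
p2 (pos 2,3,6,7,10,11,14,15,18,19,22,23,26,27,30,31): XOR of data positions = 1⊕0⊕0⊕1⊕0⊕1⊕1⊕0⊕0⊕1⊕0⊕0⊕0⊕0⊕0 = 1
p4 (pos 4,5,6,7,12,13,14,15,20,21,22,23,28,29,30,31): XOR of data positions = 0⊕0⊕0⊕0⊕1⊕1⊕1⊕1⊕1⊕1⊕0⊕0⊕1⊕0⊕0 = 1
p8 (pos 8,9,10,11,12,13,14,15,24,25,26,27,28,29,30,31): XOR of data positions = 1⊕1⊕0⊕0⊕1⊕1⊕1⊕0⊕0⊕0⊕0⊕0⊕1⊕0⊕0 = 0
p16 (pos 16,17,18,19,20,21,22,23,24,25,26,27,28,29,30,31): XOR of data positions = 0⊕0⊕0⊕1⊕1⊕1⊕0⊕0⊕0⊕0⊕0⊕0⊕1⊕0⊕0 = 0
Codeword: 0111000011001110000111000000100

0111000011001110000111000000100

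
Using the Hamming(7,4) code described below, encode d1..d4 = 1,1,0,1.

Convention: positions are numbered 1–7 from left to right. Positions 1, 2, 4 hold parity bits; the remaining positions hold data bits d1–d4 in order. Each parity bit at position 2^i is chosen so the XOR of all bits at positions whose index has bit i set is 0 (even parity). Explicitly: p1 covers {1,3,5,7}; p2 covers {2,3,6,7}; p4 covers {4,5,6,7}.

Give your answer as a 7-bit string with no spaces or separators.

1010101

Place data at non-parity positions: p1 p2 1 p4 1 0 1
p1 (pos 1,3,5,7): XOR of data positions = 1⊕1⊕1 = 1
p2 (pos 2,3,6,7): XOR of data positions = 1⊕0⊕1 = 0
p4 (pos 4,5,6,7): XOR of data positions = 1⊕0⊕1 = 0
Codeword: 1010101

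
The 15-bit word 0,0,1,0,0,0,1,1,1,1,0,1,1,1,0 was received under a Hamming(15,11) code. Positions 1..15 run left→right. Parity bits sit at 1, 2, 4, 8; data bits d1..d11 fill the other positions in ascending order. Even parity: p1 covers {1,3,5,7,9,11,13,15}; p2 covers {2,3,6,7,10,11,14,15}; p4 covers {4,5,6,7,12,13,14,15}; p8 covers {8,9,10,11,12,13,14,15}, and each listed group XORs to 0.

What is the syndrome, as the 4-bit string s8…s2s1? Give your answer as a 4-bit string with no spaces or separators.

s1 (pos 1,3,5,7,9,11,13,15): 0⊕1⊕0⊕1⊕1⊕0⊕1⊕0 = 0
s2 (pos 2,3,6,7,10,11,14,15): 0⊕1⊕0⊕1⊕1⊕0⊕1⊕0 = 0
s4 (pos 4,5,6,7,12,13,14,15): 0⊕0⊕0⊕1⊕1⊕1⊕1⊕0 = 0
s8 (pos 8,9,10,11,12,13,14,15): 1⊕1⊕1⊕0⊕1⊕1⊕1⊕0 = 0
Syndrome s8…s1 = 0000 → no error.

0000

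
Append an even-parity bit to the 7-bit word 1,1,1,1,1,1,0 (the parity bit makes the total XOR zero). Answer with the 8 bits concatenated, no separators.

XOR of the 7 data bits: 1⊕1⊕1⊕1⊕1⊕1⊕0 = 0
Parity bit = 0 (so all 8 bits XOR to 0).

11111100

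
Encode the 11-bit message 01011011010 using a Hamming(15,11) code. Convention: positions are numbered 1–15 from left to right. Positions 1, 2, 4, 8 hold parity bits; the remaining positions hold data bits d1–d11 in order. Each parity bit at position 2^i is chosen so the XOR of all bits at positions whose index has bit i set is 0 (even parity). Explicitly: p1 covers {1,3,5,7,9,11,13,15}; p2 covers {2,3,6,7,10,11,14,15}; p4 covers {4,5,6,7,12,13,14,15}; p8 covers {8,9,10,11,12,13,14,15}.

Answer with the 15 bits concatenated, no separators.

Place data at non-parity positions: p1 p2 0 p4 1 0 1 p8 1 0 1 1 0 1 0
p1 (pos 1,3,5,7,9,11,13,15): XOR of data positions = 0⊕1⊕1⊕1⊕1⊕0⊕0 = 0
p2 (pos 2,3,6,7,10,11,14,15): XOR of data positions = 0⊕0⊕1⊕0⊕1⊕1⊕0 = 1
p4 (pos 4,5,6,7,12,13,14,15): XOR of data positions = 1⊕0⊕1⊕1⊕0⊕1⊕0 = 0
p8 (pos 8,9,10,11,12,13,14,15): XOR of data positions = 1⊕0⊕1⊕1⊕0⊕1⊕0 = 0
Codeword: 010010101011010

010010101011010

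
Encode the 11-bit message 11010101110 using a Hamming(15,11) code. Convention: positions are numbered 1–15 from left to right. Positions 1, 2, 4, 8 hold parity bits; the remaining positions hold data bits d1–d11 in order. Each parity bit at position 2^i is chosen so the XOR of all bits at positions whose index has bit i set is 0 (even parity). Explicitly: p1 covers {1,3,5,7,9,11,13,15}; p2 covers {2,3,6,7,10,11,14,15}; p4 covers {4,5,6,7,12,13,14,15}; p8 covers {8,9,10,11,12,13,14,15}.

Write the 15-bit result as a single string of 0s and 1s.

Place data at non-parity positions: p1 p2 1 p4 1 0 1 p8 0 1 0 1 1 1 0
p1 (pos 1,3,5,7,9,11,13,15): XOR of data positions = 1⊕1⊕1⊕0⊕0⊕1⊕0 = 0
p2 (pos 2,3,6,7,10,11,14,15): XOR of data positions = 1⊕0⊕1⊕1⊕0⊕1⊕0 = 0
p4 (pos 4,5,6,7,12,13,14,15): XOR of data positions = 1⊕0⊕1⊕1⊕1⊕1⊕0 = 1
p8 (pos 8,9,10,11,12,13,14,15): XOR of data positions = 0⊕1⊕0⊕1⊕1⊕1⊕0 = 0
Codeword: 001110100101110

001110100101110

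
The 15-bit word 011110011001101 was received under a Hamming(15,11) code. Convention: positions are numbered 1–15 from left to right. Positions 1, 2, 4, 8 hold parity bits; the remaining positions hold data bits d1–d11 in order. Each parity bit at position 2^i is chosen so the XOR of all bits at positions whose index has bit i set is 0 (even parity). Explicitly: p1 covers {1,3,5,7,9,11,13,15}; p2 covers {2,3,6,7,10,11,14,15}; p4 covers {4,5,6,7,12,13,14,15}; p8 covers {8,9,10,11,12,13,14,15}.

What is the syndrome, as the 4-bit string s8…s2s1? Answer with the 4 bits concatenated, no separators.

s1 (pos 1,3,5,7,9,11,13,15): 0⊕1⊕1⊕0⊕1⊕0⊕1⊕1 = 1
s2 (pos 2,3,6,7,10,11,14,15): 1⊕1⊕0⊕0⊕0⊕0⊕0⊕1 = 1
s4 (pos 4,5,6,7,12,13,14,15): 1⊕1⊕0⊕0⊕1⊕1⊕0⊕1 = 1
s8 (pos 8,9,10,11,12,13,14,15): 1⊕1⊕0⊕0⊕1⊕1⊕0⊕1 = 1
Syndrome s8…s1 = 1111 → error at position 15.

1111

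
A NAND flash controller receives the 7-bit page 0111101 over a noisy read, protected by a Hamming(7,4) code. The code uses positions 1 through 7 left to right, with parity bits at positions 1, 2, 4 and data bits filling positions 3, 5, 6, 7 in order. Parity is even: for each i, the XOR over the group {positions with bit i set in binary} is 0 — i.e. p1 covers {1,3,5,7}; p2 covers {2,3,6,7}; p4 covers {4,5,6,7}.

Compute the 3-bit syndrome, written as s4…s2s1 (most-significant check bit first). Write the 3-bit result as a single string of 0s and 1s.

111

s1 (pos 1,3,5,7): 0⊕1⊕1⊕1 = 1
s2 (pos 2,3,6,7): 1⊕1⊕0⊕1 = 1
s4 (pos 4,5,6,7): 1⊕1⊕0⊕1 = 1
Syndrome s4…s1 = 111 → error at position 7.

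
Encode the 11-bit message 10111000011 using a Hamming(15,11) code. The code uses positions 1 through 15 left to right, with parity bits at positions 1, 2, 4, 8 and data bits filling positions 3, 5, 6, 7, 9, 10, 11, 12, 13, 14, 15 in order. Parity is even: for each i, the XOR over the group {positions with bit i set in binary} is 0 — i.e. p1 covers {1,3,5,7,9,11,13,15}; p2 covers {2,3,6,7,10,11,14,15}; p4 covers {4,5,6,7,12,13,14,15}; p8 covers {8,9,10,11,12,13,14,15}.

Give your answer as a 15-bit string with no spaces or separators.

Place data at non-parity positions: p1 p2 1 p4 0 1 1 p8 1 0 0 0 0 1 1
p1 (pos 1,3,5,7,9,11,13,15): XOR of data positions = 1⊕0⊕1⊕1⊕0⊕0⊕1 = 0
p2 (pos 2,3,6,7,10,11,14,15): XOR of data positions = 1⊕1⊕1⊕0⊕0⊕1⊕1 = 1
p4 (pos 4,5,6,7,12,13,14,15): XOR of data positions = 0⊕1⊕1⊕0⊕0⊕1⊕1 = 0
p8 (pos 8,9,10,11,12,13,14,15): XOR of data positions = 1⊕0⊕0⊕0⊕0⊕1⊕1 = 1
Codeword: 011001111000011

011001111000011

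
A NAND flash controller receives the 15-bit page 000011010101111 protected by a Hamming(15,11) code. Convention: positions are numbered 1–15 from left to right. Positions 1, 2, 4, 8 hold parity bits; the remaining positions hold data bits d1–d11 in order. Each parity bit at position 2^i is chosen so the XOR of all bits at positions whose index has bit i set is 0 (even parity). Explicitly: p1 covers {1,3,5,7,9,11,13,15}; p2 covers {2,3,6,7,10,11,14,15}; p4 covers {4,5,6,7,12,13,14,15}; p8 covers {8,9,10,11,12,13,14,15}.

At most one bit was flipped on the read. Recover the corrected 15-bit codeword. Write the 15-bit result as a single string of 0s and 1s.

100011010101111

s1 (pos 1,3,5,7,9,11,13,15): 0⊕0⊕1⊕0⊕0⊕0⊕1⊕1 = 1
s2 (pos 2,3,6,7,10,11,14,15): 0⊕0⊕1⊕0⊕1⊕0⊕1⊕1 = 0
s4 (pos 4,5,6,7,12,13,14,15): 0⊕1⊕1⊕0⊕1⊕1⊕1⊕1 = 0
s8 (pos 8,9,10,11,12,13,14,15): 1⊕0⊕1⊕0⊕1⊕1⊕1⊕1 = 0
Syndrome s8…s1 = 0001 → error at position 1.
Flip position 1: 000011010101111 → 100011010101111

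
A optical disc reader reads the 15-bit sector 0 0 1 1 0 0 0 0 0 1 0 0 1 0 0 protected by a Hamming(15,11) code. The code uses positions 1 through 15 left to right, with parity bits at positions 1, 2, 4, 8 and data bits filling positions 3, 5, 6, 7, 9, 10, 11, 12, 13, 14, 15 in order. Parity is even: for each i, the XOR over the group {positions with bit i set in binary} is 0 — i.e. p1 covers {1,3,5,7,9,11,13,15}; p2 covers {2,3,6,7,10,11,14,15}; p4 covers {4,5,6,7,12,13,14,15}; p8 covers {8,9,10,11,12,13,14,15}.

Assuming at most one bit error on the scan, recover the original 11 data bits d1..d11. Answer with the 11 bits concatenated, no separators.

s1 (pos 1,3,5,7,9,11,13,15): 0⊕1⊕0⊕0⊕0⊕0⊕1⊕0 = 0
s2 (pos 2,3,6,7,10,11,14,15): 0⊕1⊕0⊕0⊕1⊕0⊕0⊕0 = 0
s4 (pos 4,5,6,7,12,13,14,15): 1⊕0⊕0⊕0⊕0⊕1⊕0⊕0 = 0
s8 (pos 8,9,10,11,12,13,14,15): 0⊕0⊕1⊕0⊕0⊕1⊕0⊕0 = 0
Syndrome s8…s1 = 0000 → no error.
Read data bits from positions 3,5,6,7,9,10,11,12,13,14,15: 10000100100

10000100100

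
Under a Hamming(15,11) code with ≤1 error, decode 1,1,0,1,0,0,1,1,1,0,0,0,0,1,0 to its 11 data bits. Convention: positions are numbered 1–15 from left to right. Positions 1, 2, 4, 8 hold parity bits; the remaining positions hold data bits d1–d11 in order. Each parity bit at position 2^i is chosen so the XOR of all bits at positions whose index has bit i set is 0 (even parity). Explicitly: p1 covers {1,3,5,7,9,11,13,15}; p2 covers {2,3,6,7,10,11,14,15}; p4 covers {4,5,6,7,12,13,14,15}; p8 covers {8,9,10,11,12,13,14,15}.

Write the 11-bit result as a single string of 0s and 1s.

s1 (pos 1,3,5,7,9,11,13,15): 1⊕0⊕0⊕1⊕1⊕0⊕0⊕0 = 1
s2 (pos 2,3,6,7,10,11,14,15): 1⊕0⊕0⊕1⊕0⊕0⊕1⊕0 = 1
s4 (pos 4,5,6,7,12,13,14,15): 1⊕0⊕0⊕1⊕0⊕0⊕1⊕0 = 1
s8 (pos 8,9,10,11,12,13,14,15): 1⊕1⊕0⊕0⊕0⊕0⊕1⊕0 = 1
Syndrome s8…s1 = 1111 → error at position 15.
Flip position 15: 110100111000010 → 110100111000011
Read data bits from positions 3,5,6,7,9,10,11,12,13,14,15: 00011000011

00011000011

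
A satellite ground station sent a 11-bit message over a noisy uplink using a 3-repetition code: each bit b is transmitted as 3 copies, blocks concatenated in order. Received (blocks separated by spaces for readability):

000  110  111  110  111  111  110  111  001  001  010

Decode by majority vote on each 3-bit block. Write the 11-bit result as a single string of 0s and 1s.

Block 1 (000): 0 ones → 0
Block 2 (110): 2 ones → 1
Block 3 (111): 3 ones → 1
Block 4 (110): 2 ones → 1
Block 5 (111): 3 ones → 1
Block 6 (111): 3 ones → 1
Block 7 (110): 2 ones → 1
Block 8 (111): 3 ones → 1
Block 9 (001): 1 one → 0
Block 10 (001): 1 one → 0
Block 11 (010): 1 one → 0

01111111000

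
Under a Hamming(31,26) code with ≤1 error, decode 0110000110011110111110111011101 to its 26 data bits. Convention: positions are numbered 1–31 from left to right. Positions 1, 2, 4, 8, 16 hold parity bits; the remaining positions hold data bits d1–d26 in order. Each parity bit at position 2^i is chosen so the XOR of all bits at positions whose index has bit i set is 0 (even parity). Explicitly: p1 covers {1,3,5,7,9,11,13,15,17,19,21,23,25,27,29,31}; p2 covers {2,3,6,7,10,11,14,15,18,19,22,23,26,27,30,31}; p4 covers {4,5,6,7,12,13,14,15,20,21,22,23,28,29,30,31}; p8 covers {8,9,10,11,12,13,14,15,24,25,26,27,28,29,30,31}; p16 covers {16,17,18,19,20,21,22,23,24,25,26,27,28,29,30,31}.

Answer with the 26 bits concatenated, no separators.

s1 (pos 1,3,5,7,9,11,13,15,17,19,21,23,25,27,29,31): 0⊕1⊕0⊕0⊕1⊕0⊕1⊕1⊕1⊕1⊕1⊕1⊕1⊕1⊕1⊕1 = 0
s2 (pos 2,3,6,7,10,11,14,15,18,19,22,23,26,27,30,31): 1⊕1⊕0⊕0⊕0⊕0⊕1⊕1⊕1⊕1⊕0⊕1⊕0⊕1⊕0⊕1 = 1
s4 (pos 4,5,6,7,12,13,14,15,20,21,22,23,28,29,30,31): 0⊕0⊕0⊕0⊕1⊕1⊕1⊕1⊕1⊕1⊕0⊕1⊕1⊕1⊕0⊕1 = 0
s8 (pos 8,9,10,11,12,13,14,15,24,25,26,27,28,29,30,31): 1⊕1⊕0⊕0⊕1⊕1⊕1⊕1⊕1⊕1⊕0⊕1⊕1⊕1⊕0⊕1 = 0
s16 (pos 16,17,18,19,20,21,22,23,24,25,26,27,28,29,30,31): 0⊕1⊕1⊕1⊕1⊕1⊕0⊕1⊕1⊕1⊕0⊕1⊕1⊕1⊕0⊕1 = 0
Syndrome s16…s1 = 00010 → error at position 2.
Flip position 2: 0110000110011110111110111011101 → 0010000110011110111110111011101
Read data bits from positions 3,5,6,7,9,10,11,12,13,14,15,17,18,19,20,21,22,23,24,25,26,27,28,29,30,31: 10001001111111110111011101

10001001111111110111011101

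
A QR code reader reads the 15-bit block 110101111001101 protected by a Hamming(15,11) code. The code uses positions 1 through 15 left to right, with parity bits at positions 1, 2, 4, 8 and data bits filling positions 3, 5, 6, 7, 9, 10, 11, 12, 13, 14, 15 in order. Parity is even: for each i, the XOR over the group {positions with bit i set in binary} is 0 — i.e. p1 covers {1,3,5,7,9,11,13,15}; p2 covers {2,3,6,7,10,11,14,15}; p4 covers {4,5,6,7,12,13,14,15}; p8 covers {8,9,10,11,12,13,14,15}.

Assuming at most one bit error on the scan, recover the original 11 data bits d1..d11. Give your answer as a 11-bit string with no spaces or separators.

00110001101

s1 (pos 1,3,5,7,9,11,13,15): 1⊕0⊕0⊕1⊕1⊕0⊕1⊕1 = 1
s2 (pos 2,3,6,7,10,11,14,15): 1⊕0⊕1⊕1⊕0⊕0⊕0⊕1 = 0
s4 (pos 4,5,6,7,12,13,14,15): 1⊕0⊕1⊕1⊕1⊕1⊕0⊕1 = 0
s8 (pos 8,9,10,11,12,13,14,15): 1⊕1⊕0⊕0⊕1⊕1⊕0⊕1 = 1
Syndrome s8…s1 = 1001 → error at position 9.
Flip position 9: 110101111001101 → 110101110001101
Read data bits from positions 3,5,6,7,9,10,11,12,13,14,15: 00110001101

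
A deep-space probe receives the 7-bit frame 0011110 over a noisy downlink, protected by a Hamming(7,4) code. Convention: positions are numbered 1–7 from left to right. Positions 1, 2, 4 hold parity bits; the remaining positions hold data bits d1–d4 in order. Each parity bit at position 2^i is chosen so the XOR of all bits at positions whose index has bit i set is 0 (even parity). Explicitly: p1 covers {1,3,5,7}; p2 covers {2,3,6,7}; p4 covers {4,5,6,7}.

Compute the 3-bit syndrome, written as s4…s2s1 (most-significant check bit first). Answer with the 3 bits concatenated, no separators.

s1 (pos 1,3,5,7): 0⊕1⊕1⊕0 = 0
s2 (pos 2,3,6,7): 0⊕1⊕1⊕0 = 0
s4 (pos 4,5,6,7): 1⊕1⊕1⊕0 = 1
Syndrome s4…s1 = 100 → error at position 4.

100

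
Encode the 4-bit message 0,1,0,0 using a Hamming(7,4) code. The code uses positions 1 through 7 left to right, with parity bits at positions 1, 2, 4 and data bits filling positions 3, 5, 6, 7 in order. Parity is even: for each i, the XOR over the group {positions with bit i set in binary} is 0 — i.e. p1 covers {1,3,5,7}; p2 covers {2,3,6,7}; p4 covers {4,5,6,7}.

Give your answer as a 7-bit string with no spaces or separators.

Place data at non-parity positions: p1 p2 0 p4 1 0 0
p1 (pos 1,3,5,7): XOR of data positions = 0⊕1⊕0 = 1
p2 (pos 2,3,6,7): XOR of data positions = 0⊕0⊕0 = 0
p4 (pos 4,5,6,7): XOR of data positions = 1⊕0⊕0 = 1
Codeword: 1001100

1001100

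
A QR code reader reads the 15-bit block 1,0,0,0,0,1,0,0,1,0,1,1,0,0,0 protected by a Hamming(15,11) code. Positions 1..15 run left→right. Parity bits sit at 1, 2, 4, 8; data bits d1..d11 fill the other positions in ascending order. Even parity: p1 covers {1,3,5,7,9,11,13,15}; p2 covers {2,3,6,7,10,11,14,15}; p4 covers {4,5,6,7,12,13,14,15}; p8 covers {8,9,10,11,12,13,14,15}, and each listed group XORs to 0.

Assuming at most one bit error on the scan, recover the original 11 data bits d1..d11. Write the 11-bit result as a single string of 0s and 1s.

00100011000

s1 (pos 1,3,5,7,9,11,13,15): 1⊕0⊕0⊕0⊕1⊕1⊕0⊕0 = 1
s2 (pos 2,3,6,7,10,11,14,15): 0⊕0⊕1⊕0⊕0⊕1⊕0⊕0 = 0
s4 (pos 4,5,6,7,12,13,14,15): 0⊕0⊕1⊕0⊕1⊕0⊕0⊕0 = 0
s8 (pos 8,9,10,11,12,13,14,15): 0⊕1⊕0⊕1⊕1⊕0⊕0⊕0 = 1
Syndrome s8…s1 = 1001 → error at position 9.
Flip position 9: 100001001011000 → 100001000011000
Read data bits from positions 3,5,6,7,9,10,11,12,13,14,15: 00100011000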